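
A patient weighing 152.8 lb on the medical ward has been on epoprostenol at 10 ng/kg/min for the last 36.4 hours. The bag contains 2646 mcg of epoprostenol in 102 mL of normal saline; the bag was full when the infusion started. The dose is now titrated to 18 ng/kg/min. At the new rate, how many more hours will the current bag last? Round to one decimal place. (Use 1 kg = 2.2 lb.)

15.1 hours

Initial rate:
Weight = 152.8 lb ÷ 2.2 lb/kg = 69.45455 kg
Dose = 10 ng/kg/min × 69.45455 kg = 694.5455 ng/min
694.5455 ng/min × 60 min/hr = 41672.73 ng/hr
Concentration = 2646 mcg ÷ 102 mL = 25.94118 mcg/mL = 25941.18 ng/mL
Rate = 41672.73 ng/hr ÷ 25941.18 ng/mL = 1.606432 mL/hr
Volume infused so far = 1.606432 mL/hr × 36.4 hr = 58.47411 mL
Volume remaining = 102 − 58.47411 = 43.52589 mL
New rate:
Dose = 18 ng/kg/min × 69.45455 kg = 1250.182 ng/min
1250.182 ng/min × 60 min/hr = 75010.91 ng/hr
Rate = 75010.91 ng/hr ÷ 25941.18 ng/mL = 2.891577 mL/hr
Time remaining = 43.52589 mL ÷ 2.891577 mL/hr = 15.05265 hr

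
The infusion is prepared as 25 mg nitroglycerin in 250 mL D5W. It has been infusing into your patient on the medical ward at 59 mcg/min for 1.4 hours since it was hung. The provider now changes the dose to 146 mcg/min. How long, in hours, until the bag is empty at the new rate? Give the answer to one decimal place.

2.3 hours

Initial rate:
59 mcg/min × 60 min/hr = 3540 mcg/hr
Concentration = 25 mg ÷ 250 mL = 0.1 mg/mL = 100 mcg/mL
Rate = 3540 mcg/hr ÷ 100 mcg/mL = 35.4 mL/hr
Volume infused so far = 35.4 mL/hr × 1.4 hr = 49.56 mL
Volume remaining = 250 − 49.56 = 200.44 mL
New rate:
146 mcg/min × 60 min/hr = 8760 mcg/hr
Rate = 8760 mcg/hr ÷ 100 mcg/mL = 87.6 mL/hr
Time remaining = 200.44 mL ÷ 87.6 mL/hr = 2.288128 hr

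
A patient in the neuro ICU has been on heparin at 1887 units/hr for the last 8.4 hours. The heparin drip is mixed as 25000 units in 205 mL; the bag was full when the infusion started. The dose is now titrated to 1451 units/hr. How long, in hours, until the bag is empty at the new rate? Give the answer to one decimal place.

Initial rate:
Concentration = 25000 units ÷ 205 mL = 121.9512 units/mL
Rate = 1887 units/hr ÷ 121.9512 units/mL = 15.4734 mL/hr
Volume infused so far = 15.4734 mL/hr × 8.4 hr = 129.9766 mL
Volume remaining = 205 − 129.9766 = 75.02344 mL
New rate:
Rate = 1451 units/hr ÷ 121.9512 units/mL = 11.8982 mL/hr
Time remaining = 75.02344 mL ÷ 11.8982 mL/hr = 6.305445 hr

6.3 hours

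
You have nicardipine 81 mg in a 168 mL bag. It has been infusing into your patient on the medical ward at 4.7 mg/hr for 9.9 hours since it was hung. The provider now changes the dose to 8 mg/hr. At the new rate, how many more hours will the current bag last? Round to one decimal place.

4.3 hours

Initial rate:
Concentration = 81 mg ÷ 168 mL = 0.4821429 mg/mL
Rate = 4.7 mg/hr ÷ 0.4821429 mg/mL = 9.748148 mL/hr
Volume infused so far = 9.748148 mL/hr × 9.9 hr = 96.50667 mL
Volume remaining = 168 − 96.50667 = 71.49333 mL
New rate:
Rate = 8 mg/hr ÷ 0.4821429 mg/mL = 16.59259 mL/hr
Time remaining = 71.49333 mL ÷ 16.59259 mL/hr = 4.30875 hr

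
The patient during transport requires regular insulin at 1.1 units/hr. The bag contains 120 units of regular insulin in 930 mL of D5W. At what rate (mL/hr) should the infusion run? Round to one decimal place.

Concentration = 120 units ÷ 930 mL = 0.1290323 units/mL
Rate = 1.1 units/hr ÷ 0.1290323 units/mL = 8.525 mL/hr

8.5 mL/hr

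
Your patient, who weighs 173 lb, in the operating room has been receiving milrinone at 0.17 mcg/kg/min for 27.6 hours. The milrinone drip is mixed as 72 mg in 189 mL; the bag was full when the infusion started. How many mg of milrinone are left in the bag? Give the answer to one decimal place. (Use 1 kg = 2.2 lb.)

49.9 mg

Weight = 173 lb ÷ 2.2 lb/kg = 78.63636 kg
Dose = 0.17 mcg/kg/min × 78.63636 kg = 13.36818 mcg/min
13.36818 mcg/min × 60 min/hr = 802.0909 mcg/hr
Concentration = 72 mg ÷ 189 mL = 0.3809524 mg/mL = 380.9524 mcg/mL
Rate = 802.0909 mcg/hr ÷ 380.9524 mcg/mL = 2.105489 mL/hr
Volume infused = 2.105489 mL/hr × 27.6 hr = 58.11149 mL
Volume remaining = 189 − 58.11149 = 130.8885 mL
Drug remaining = 130.8885 mL × 380.9524 mcg/mL = 49862.29 mcg = 49.86229 mg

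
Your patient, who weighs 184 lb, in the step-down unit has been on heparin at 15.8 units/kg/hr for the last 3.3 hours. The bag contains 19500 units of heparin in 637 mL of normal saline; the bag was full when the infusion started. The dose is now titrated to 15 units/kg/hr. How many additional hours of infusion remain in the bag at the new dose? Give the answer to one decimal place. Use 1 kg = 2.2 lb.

Initial rate:
Weight = 184 lb ÷ 2.2 lb/kg = 83.63636 kg
Dose = 15.8 units/kg/hr × 83.63636 kg = 1321.455 units/hr
Concentration = 19500 units ÷ 637 mL = 30.61224 units/mL
Rate = 1321.455 units/hr ÷ 30.61224 units/mL = 43.16752 mL/hr
Volume infused so far = 43.16752 mL/hr × 3.3 hr = 142.4528 mL
Volume remaining = 637 − 142.4528 = 494.5472 mL
New rate:
Dose = 15 units/kg/hr × 83.63636 kg = 1254.545 units/hr
Rate = 1254.545 units/hr ÷ 30.61224 units/mL = 40.98182 mL/hr
Time remaining = 494.5472 mL ÷ 40.98182 mL/hr = 12.06748 hr

12.1 hours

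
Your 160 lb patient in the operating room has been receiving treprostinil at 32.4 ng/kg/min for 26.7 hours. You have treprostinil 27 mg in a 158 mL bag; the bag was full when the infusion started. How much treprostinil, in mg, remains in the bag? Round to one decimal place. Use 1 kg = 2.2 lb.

23.2 mg

Weight = 160 lb ÷ 2.2 lb/kg = 72.72727 kg
Dose = 32.4 ng/kg/min × 72.72727 kg = 2356.364 ng/min
2356.364 ng/min × 60 min/hr = 141381.8 ng/hr
Concentration = 27 mg ÷ 158 mL = 0.1708861 mg/mL = 170886.1 ng/mL
Rate = 141381.8 ng/hr ÷ 170886.1 ng/mL = 0.8273455 mL/hr
Volume infused = 0.8273455 mL/hr × 26.7 hr = 22.09012 mL
Volume remaining = 158 − 22.09012 = 135.9099 mL
Drug remaining = 135.9099 mL × 170886.1 ng/mL = 23225105 ng = 23.22511 mg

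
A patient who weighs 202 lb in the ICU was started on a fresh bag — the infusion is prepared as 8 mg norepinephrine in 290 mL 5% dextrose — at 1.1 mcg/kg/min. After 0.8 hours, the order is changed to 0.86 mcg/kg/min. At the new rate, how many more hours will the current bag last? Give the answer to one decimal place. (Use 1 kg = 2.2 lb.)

0.7 hours

Initial rate:
Weight = 202 lb ÷ 2.2 lb/kg = 91.81818 kg
Dose = 1.1 mcg/kg/min × 91.81818 kg = 101 mcg/min
101 mcg/min × 60 min/hr = 6060 mcg/hr
Concentration = 8 mg ÷ 290 mL = 0.02758621 mg/mL = 27.58621 mcg/mL
Rate = 6060 mcg/hr ÷ 27.58621 mcg/mL = 219.675 mL/hr
Volume infused so far = 219.675 mL/hr × 0.8 hr = 175.74 mL
Volume remaining = 290 − 175.74 = 114.26 mL
New rate:
Dose = 0.86 mcg/kg/min × 91.81818 kg = 78.96364 mcg/min
78.96364 mcg/min × 60 min/hr = 4737.818 mcg/hr
Rate = 4737.818 mcg/hr ÷ 27.58621 mcg/mL = 171.7459 mL/hr
Time remaining = 114.26 mL ÷ 171.7459 mL/hr = 0.6652851 hr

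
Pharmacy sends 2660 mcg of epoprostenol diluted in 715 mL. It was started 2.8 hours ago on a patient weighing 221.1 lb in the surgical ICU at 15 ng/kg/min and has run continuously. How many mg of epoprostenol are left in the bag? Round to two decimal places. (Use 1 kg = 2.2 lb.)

Weight = 221.1 lb ÷ 2.2 lb/kg = 100.5 kg
Dose = 15 ng/kg/min × 100.5 kg = 1507.5 ng/min
1507.5 ng/min × 60 min/hr = 90450 ng/hr
Concentration = 2660 mcg ÷ 715 mL = 3.72028 mcg/mL = 3720.28 ng/mL
Rate = 90450 ng/hr ÷ 3720.28 ng/mL = 24.31269 mL/hr
Volume infused = 24.31269 mL/hr × 2.8 hr = 68.07553 mL
Volume remaining = 715 − 68.07553 = 646.9245 mL
Drug remaining = 646.9245 mL × 3720.28 ng/mL = 2406740 ng = 2.40674 mg

2.41 mg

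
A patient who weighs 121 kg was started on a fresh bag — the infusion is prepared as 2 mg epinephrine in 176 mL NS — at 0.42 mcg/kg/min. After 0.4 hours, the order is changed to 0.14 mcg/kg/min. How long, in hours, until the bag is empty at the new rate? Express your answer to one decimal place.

0.8 hours

Initial rate:
Dose = 0.42 mcg/kg/min × 121 kg = 50.82 mcg/min
50.82 mcg/min × 60 min/hr = 3049.2 mcg/hr
Concentration = 2 mg ÷ 176 mL = 0.01136364 mg/mL = 11.36364 mcg/mL
Rate = 3049.2 mcg/hr ÷ 11.36364 mcg/mL = 268.3296 mL/hr
Volume infused so far = 268.3296 mL/hr × 0.4 hr = 107.3318 mL
Volume remaining = 176 − 107.3318 = 68.66816 mL
New rate:
Dose = 0.14 mcg/kg/min × 121 kg = 16.94 mcg/min
16.94 mcg/min × 60 min/hr = 1016.4 mcg/hr
Rate = 1016.4 mcg/hr ÷ 11.36364 mcg/mL = 89.4432 mL/hr
Time remaining = 68.66816 mL ÷ 89.4432 mL/hr = 0.7677292 hr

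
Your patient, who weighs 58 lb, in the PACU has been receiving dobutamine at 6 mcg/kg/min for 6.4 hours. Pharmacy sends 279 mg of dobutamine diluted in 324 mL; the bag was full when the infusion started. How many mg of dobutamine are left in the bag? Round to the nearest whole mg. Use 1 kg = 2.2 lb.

Weight = 58 lb ÷ 2.2 lb/kg = 26.36364 kg
Dose = 6 mcg/kg/min × 26.36364 kg = 158.1818 mcg/min
158.1818 mcg/min × 60 min/hr = 9490.909 mcg/hr
Concentration = 279 mg ÷ 324 mL = 0.8611111 mg/mL = 861.1111 mcg/mL
Rate = 9490.909 mcg/hr ÷ 861.1111 mcg/mL = 11.0217 mL/hr
Volume infused = 11.0217 mL/hr × 6.4 hr = 70.53889 mL
Volume remaining = 324 − 70.53889 = 253.4611 mL
Drug remaining = 253.4611 mL × 861.1111 mcg/mL = 218258.2 mcg = 218.2582 mg

218 mg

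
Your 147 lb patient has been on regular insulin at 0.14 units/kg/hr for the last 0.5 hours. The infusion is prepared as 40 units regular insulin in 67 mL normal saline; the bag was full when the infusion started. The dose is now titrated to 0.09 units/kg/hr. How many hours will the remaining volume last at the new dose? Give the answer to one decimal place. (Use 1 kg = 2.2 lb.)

5.9 hours

Initial rate:
Weight = 147 lb ÷ 2.2 lb/kg = 66.81818 kg
Dose = 0.14 units/kg/hr × 66.81818 kg = 9.354545 units/hr
Concentration = 40 units ÷ 67 mL = 0.5970149 units/mL
Rate = 9.354545 units/hr ÷ 0.5970149 units/mL = 15.66886 mL/hr
Volume infused so far = 15.66886 mL/hr × 0.5 hr = 7.834432 mL
Volume remaining = 67 − 7.834432 = 59.16557 mL
New rate:
Dose = 0.09 units/kg/hr × 66.81818 kg = 6.013636 units/hr
Rate = 6.013636 units/hr ÷ 0.5970149 units/mL = 10.07284 mL/hr
Time remaining = 59.16557 mL ÷ 10.07284 mL/hr = 5.873772 hr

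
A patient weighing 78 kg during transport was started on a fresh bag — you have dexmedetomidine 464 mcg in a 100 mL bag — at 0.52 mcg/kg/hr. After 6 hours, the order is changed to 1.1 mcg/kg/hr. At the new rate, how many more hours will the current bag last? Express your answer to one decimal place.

2.6 hours

Initial rate:
Dose = 0.52 mcg/kg/hr × 78 kg = 40.56 mcg/hr
Concentration = 464 mcg ÷ 100 mL = 4.64 mcg/mL
Rate = 40.56 mcg/hr ÷ 4.64 mcg/mL = 8.741379 mL/hr
Volume infused so far = 8.741379 mL/hr × 6 hr = 52.44828 mL
Volume remaining = 100 − 52.44828 = 47.55172 mL
New rate:
Dose = 1.1 mcg/kg/hr × 78 kg = 85.8 mcg/hr
Rate = 85.8 mcg/hr ÷ 4.64 mcg/mL = 18.49138 mL/hr
Time remaining = 47.55172 mL ÷ 18.49138 mL/hr = 2.571562 hr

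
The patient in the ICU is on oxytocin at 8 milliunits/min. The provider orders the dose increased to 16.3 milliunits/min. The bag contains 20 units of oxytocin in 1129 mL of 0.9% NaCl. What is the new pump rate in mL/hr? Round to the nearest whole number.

55 mL/hr

16.3 milliunits/min × 60 min/hr = 978 milliunits/hr
Concentration = 20 units ÷ 1129 mL = 0.01771479 units/mL = 17.71479 milliunits/mL
Rate = 978 milliunits/hr ÷ 17.71479 milliunits/mL = 55.2081 mL/hr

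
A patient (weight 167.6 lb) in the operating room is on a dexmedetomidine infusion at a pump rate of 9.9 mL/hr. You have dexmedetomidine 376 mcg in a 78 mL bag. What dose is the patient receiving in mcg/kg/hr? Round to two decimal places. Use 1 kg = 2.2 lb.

0.63 mcg/kg/hr

Weight = 167.6 lb ÷ 2.2 lb/kg = 76.18182 kg
Concentration = 376 mcg ÷ 78 mL = 4.820513 mcg/mL
Drug rate = 9.9 mL/hr × 4.820513 mcg/mL = 47.72308 mcg/hr
47.72308 mcg/hr ÷ 76.18182 kg = 0.6264366 mcg/kg/hr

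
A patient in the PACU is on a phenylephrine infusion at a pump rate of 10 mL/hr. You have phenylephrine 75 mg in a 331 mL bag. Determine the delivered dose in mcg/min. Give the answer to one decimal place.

37.8 mcg/min

Concentration = 75 mg ÷ 331 mL = 0.2265861 mg/mL = 226.5861 mcg/mL
Drug rate = 10 mL/hr × 226.5861 mcg/mL = 2265.861 mcg/hr
2265.861 mcg/hr ÷ 60 min/hr = 37.76435 mcg/min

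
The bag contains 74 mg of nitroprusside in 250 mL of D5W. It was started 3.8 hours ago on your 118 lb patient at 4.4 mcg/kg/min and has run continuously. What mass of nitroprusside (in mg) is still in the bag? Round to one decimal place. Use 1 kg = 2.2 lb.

20.2 mg

Weight = 118 lb ÷ 2.2 lb/kg = 53.63636 kg
Dose = 4.4 mcg/kg/min × 53.63636 kg = 236 mcg/min
236 mcg/min × 60 min/hr = 14160 mcg/hr
Concentration = 74 mg ÷ 250 mL = 0.296 mg/mL = 296 mcg/mL
Rate = 14160 mcg/hr ÷ 296 mcg/mL = 47.83784 mL/hr
Volume infused = 47.83784 mL/hr × 3.8 hr = 181.7838 mL
Volume remaining = 250 − 181.7838 = 68.21622 mL
Drug remaining = 68.21622 mL × 296 mcg/mL = 20192 mcg = 20.192 mg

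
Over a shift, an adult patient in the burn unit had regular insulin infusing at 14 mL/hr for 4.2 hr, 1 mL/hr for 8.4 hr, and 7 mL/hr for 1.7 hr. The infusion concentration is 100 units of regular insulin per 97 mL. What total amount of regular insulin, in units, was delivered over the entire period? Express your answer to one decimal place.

Concentration = 100 units ÷ 97 mL = 1.030928 units/mL
Stage 1: 14 mL/hr × 4.2 hr = 58.8 mL → 58.8 mL × 1.030928 units/mL = 60.61856 units
Stage 2: 1 mL/hr × 8.4 hr = 8.4 mL → 8.4 mL × 1.030928 units/mL = 8.659794 units
Stage 3: 7 mL/hr × 1.7 hr = 11.9 mL → 11.9 mL × 1.030928 units/mL = 12.26804 units
Total = 60.61856 + 8.659794 + 12.26804 = 81.54639 units

81.5 units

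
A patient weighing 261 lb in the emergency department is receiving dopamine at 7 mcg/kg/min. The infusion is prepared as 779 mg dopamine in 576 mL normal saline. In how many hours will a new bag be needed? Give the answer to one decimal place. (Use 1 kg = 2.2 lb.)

15.6 hours

Weight = 261 lb ÷ 2.2 lb/kg = 118.6364 kg
Dose = 7 mcg/kg/min × 118.6364 kg = 830.4545 mcg/min
830.4545 mcg/min × 60 min/hr = 49827.27 mcg/hr
Concentration = 779 mg ÷ 576 mL = 1.352431 mg/mL = 1352.431 mcg/mL
Rate = 49827.27 mcg/hr ÷ 1352.431 mcg/mL = 36.84276 mL/hr
Duration = 576 mL ÷ 36.84276 mL/hr = 15.63401 hr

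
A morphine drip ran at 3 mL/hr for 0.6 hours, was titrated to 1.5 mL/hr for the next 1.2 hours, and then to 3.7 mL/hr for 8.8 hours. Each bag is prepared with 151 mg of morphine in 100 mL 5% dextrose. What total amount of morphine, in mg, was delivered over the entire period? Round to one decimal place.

54.6 mg

Concentration = 151 mg ÷ 100 mL = 1.51 mg/mL
Stage 1: 3 mL/hr × 0.6 hr = 1.8 mL → 1.8 mL × 1.51 mg/mL = 2.718 mg
Stage 2: 1.5 mL/hr × 1.2 hr = 1.8 mL → 1.8 mL × 1.51 mg/mL = 2.718 mg
Stage 3: 3.7 mL/hr × 8.8 hr = 32.56 mL → 32.56 mL × 1.51 mg/mL = 49.1656 mg
Total = 2.718 + 2.718 + 49.1656 = 54.6016 mg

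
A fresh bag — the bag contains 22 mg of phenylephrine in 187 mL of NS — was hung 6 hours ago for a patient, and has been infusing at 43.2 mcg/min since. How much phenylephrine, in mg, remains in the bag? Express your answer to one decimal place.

43.2 mcg/min × 60 min/hr = 2592 mcg/hr
Concentration = 22 mg ÷ 187 mL = 0.1176471 mg/mL = 117.6471 mcg/mL
Rate = 2592 mcg/hr ÷ 117.6471 mcg/mL = 22.032 mL/hr
Volume infused = 22.032 mL/hr × 6 hr = 132.192 mL
Volume remaining = 187 − 132.192 = 54.808 mL
Drug remaining = 54.808 mL × 117.6471 mcg/mL = 6448 mcg = 6.448 mg

6.4 mg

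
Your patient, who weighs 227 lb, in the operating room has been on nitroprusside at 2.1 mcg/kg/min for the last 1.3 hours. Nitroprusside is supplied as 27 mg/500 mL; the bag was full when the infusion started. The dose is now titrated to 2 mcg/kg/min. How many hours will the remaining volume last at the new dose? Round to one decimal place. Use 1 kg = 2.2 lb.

Initial rate:
Weight = 227 lb ÷ 2.2 lb/kg = 103.1818 kg
Dose = 2.1 mcg/kg/min × 103.1818 kg = 216.6818 mcg/min
216.6818 mcg/min × 60 min/hr = 13000.91 mcg/hr
Concentration = 27 mg ÷ 500 mL = 0.054 mg/mL = 54 mcg/mL
Rate = 13000.91 mcg/hr ÷ 54 mcg/mL = 240.7576 mL/hr
Volume infused so far = 240.7576 mL/hr × 1.3 hr = 312.9848 mL
Volume remaining = 500 − 312.9848 = 187.0152 mL
New rate:
Dose = 2 mcg/kg/min × 103.1818 kg = 206.3636 mcg/min
206.3636 mcg/min × 60 min/hr = 12381.82 mcg/hr
Rate = 12381.82 mcg/hr ÷ 54 mcg/mL = 229.2929 mL/hr
Time remaining = 187.0152 mL ÷ 229.2929 mL/hr = 0.8156167 hr

0.8 hours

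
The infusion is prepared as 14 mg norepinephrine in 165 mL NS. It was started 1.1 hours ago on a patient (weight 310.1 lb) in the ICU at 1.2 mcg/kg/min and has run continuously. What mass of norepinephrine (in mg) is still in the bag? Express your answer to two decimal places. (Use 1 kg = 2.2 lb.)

2.84 mg

Weight = 310.1 lb ÷ 2.2 lb/kg = 140.9545 kg
Dose = 1.2 mcg/kg/min × 140.9545 kg = 169.1455 mcg/min
169.1455 mcg/min × 60 min/hr = 10148.73 mcg/hr
Concentration = 14 mg ÷ 165 mL = 0.08484848 mg/mL = 84.84848 mcg/mL
Rate = 10148.73 mcg/hr ÷ 84.84848 mcg/mL = 119.61 mL/hr
Volume infused = 119.61 mL/hr × 1.1 hr = 131.571 mL
Volume remaining = 165 − 131.571 = 33.429 mL
Drug remaining = 33.429 mL × 84.84848 mcg/mL = 2836.4 mcg = 2.8364 mg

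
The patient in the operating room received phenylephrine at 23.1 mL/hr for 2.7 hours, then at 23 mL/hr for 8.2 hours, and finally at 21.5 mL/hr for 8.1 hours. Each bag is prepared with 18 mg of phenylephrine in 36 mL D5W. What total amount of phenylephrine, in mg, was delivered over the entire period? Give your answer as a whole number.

Concentration = 18 mg ÷ 36 mL = 0.5 mg/mL
Stage 1: 23.1 mL/hr × 2.7 hr = 62.37 mL → 62.37 mL × 0.5 mg/mL = 31.185 mg
Stage 2: 23 mL/hr × 8.2 hr = 188.6 mL → 188.6 mL × 0.5 mg/mL = 94.3 mg
Stage 3: 21.5 mL/hr × 8.1 hr = 174.15 mL → 174.15 mL × 0.5 mg/mL = 87.075 mg
Total = 31.185 + 94.3 + 87.075 = 212.56 mg

213 mg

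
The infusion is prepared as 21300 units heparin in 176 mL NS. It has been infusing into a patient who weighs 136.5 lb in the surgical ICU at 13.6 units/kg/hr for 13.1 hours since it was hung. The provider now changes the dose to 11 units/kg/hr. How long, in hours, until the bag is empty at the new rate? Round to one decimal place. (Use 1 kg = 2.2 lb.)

15.0 hours

Initial rate:
Weight = 136.5 lb ÷ 2.2 lb/kg = 62.04545 kg
Dose = 13.6 units/kg/hr × 62.04545 kg = 843.8182 units/hr
Concentration = 21300 units ÷ 176 mL = 121.0227 units/mL
Rate = 843.8182 units/hr ÷ 121.0227 units/mL = 6.972394 mL/hr
Volume infused so far = 6.972394 mL/hr × 13.1 hr = 91.33837 mL
Volume remaining = 176 − 91.33837 = 84.66163 mL
New rate:
Dose = 11 units/kg/hr × 62.04545 kg = 682.5 units/hr
Rate = 682.5 units/hr ÷ 121.0227 units/mL = 5.639437 mL/hr
Time remaining = 84.66163 mL ÷ 5.639437 mL/hr = 15.01243 hr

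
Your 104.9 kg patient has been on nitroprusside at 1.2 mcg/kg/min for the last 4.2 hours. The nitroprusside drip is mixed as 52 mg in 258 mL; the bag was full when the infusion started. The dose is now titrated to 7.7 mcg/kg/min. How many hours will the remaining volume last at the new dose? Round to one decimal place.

Initial rate:
Dose = 1.2 mcg/kg/min × 104.9 kg = 125.88 mcg/min
125.88 mcg/min × 60 min/hr = 7552.8 mcg/hr
Concentration = 52 mg ÷ 258 mL = 0.2015504 mg/mL = 201.5504 mcg/mL
Rate = 7552.8 mcg/hr ÷ 201.5504 mcg/mL = 37.47351 mL/hr
Volume infused so far = 37.47351 mL/hr × 4.2 hr = 157.3887 mL
Volume remaining = 258 − 157.3887 = 100.6113 mL
New rate:
Dose = 7.7 mcg/kg/min × 104.9 kg = 807.73 mcg/min
807.73 mcg/min × 60 min/hr = 48463.8 mcg/hr
Rate = 48463.8 mcg/hr ÷ 201.5504 mcg/mL = 240.455 mL/hr
Time remaining = 100.6113 mL ÷ 240.455 mL/hr = 0.4184203 hr

0.4 hours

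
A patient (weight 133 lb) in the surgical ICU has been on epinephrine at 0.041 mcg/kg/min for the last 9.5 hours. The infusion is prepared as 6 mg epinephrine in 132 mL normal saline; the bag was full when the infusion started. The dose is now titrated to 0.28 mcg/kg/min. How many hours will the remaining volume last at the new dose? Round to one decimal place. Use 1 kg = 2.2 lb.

Initial rate:
Weight = 133 lb ÷ 2.2 lb/kg = 60.45455 kg
Dose = 0.041 mcg/kg/min × 60.45455 kg = 2.478636 mcg/min
2.478636 mcg/min × 60 min/hr = 148.7182 mcg/hr
Concentration = 6 mg ÷ 132 mL = 0.04545455 mg/mL = 45.45455 mcg/mL
Rate = 148.7182 mcg/hr ÷ 45.45455 mcg/mL = 3.2718 mL/hr
Volume infused so far = 3.2718 mL/hr × 9.5 hr = 31.0821 mL
Volume remaining = 132 − 31.0821 = 100.9179 mL
New rate:
Dose = 0.28 mcg/kg/min × 60.45455 kg = 16.92727 mcg/min
16.92727 mcg/min × 60 min/hr = 1015.636 mcg/hr
Rate = 1015.636 mcg/hr ÷ 45.45455 mcg/mL = 22.344 mL/hr
Time remaining = 100.9179 mL ÷ 22.344 mL/hr = 4.516555 hr

4.5 hours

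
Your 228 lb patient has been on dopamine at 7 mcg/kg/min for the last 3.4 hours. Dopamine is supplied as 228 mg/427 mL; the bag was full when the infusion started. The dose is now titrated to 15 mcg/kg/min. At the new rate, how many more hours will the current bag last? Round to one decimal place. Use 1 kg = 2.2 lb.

Initial rate:
Weight = 228 lb ÷ 2.2 lb/kg = 103.6364 kg
Dose = 7 mcg/kg/min × 103.6364 kg = 725.4545 mcg/min
725.4545 mcg/min × 60 min/hr = 43527.27 mcg/hr
Concentration = 228 mg ÷ 427 mL = 0.5339578 mg/mL = 533.9578 mcg/mL
Rate = 43527.27 mcg/hr ÷ 533.9578 mcg/mL = 81.51818 mL/hr
Volume infused so far = 81.51818 mL/hr × 3.4 hr = 277.1618 mL
Volume remaining = 427 − 277.1618 = 149.8382 mL
New rate:
Dose = 15 mcg/kg/min × 103.6364 kg = 1554.545 mcg/min
1554.545 mcg/min × 60 min/hr = 93272.73 mcg/hr
Rate = 93272.73 mcg/hr ÷ 533.9578 mcg/mL = 174.6818 mL/hr
Time remaining = 149.8382 mL ÷ 174.6818 mL/hr = 0.8577778 hr

0.9 hours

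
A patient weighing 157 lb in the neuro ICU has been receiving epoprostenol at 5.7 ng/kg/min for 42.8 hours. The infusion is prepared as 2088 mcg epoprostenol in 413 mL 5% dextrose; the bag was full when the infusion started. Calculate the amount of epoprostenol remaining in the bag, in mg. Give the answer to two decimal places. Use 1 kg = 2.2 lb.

Weight = 157 lb ÷ 2.2 lb/kg = 71.36364 kg
Dose = 5.7 ng/kg/min × 71.36364 kg = 406.7727 ng/min
406.7727 ng/min × 60 min/hr = 24406.36 ng/hr
Concentration = 2088 mcg ÷ 413 mL = 5.05569 mcg/mL = 5055.69 ng/mL
Rate = 24406.36 ng/hr ÷ 5055.69 ng/mL = 4.827504 mL/hr
Volume infused = 4.827504 mL/hr × 42.8 hr = 206.6172 mL
Volume remaining = 413 − 206.6172 = 206.3828 mL
Drug remaining = 206.3828 mL × 5055.69 ng/mL = 1043408 ng = 1.043408 mg

1.04 mg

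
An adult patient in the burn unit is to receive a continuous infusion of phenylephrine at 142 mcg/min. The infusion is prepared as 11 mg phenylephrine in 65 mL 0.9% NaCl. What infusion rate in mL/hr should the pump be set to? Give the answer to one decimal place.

142 mcg/min × 60 min/hr = 8520 mcg/hr
Concentration = 11 mg ÷ 65 mL = 0.1692308 mg/mL = 169.2308 mcg/mL
Rate = 8520 mcg/hr ÷ 169.2308 mcg/mL = 50.34545 mL/hr

50.3 mL/hr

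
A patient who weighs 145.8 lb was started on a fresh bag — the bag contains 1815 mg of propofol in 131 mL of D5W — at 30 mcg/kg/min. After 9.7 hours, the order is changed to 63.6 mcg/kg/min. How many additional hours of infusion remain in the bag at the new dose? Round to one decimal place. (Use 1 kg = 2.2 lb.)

Initial rate:
Weight = 145.8 lb ÷ 2.2 lb/kg = 66.27273 kg
Dose = 30 mcg/kg/min × 66.27273 kg = 1988.182 mcg/min
1988.182 mcg/min × 60 min/hr = 119290.9 mcg/hr
Concentration = 1815 mg ÷ 131 mL = 13.85496 mg/mL = 13854.96 mcg/mL
Rate = 119290.9 mcg/hr ÷ 13854.96 mcg/mL = 8.609977 mL/hr
Volume infused so far = 8.609977 mL/hr × 9.7 hr = 83.51678 mL
Volume remaining = 131 − 83.51678 = 47.48322 mL
New rate:
Dose = 63.6 mcg/kg/min × 66.27273 kg = 4214.945 mcg/min
4214.945 mcg/min × 60 min/hr = 252896.7 mcg/hr
Rate = 252896.7 mcg/hr ÷ 13854.96 mcg/mL = 18.25315 mL/hr
Time remaining = 47.48322 mL ÷ 18.25315 mL/hr = 2.601371 hr

2.6 hours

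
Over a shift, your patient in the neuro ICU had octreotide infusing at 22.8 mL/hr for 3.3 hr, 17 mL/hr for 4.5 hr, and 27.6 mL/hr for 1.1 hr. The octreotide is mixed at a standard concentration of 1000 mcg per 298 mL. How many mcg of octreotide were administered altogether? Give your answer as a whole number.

611 mcg

Concentration = 1000 mcg ÷ 298 mL = 3.355705 mcg/mL
Stage 1: 22.8 mL/hr × 3.3 hr = 75.24 mL → 75.24 mL × 3.355705 mcg/mL = 252.4832 mcg
Stage 2: 17 mL/hr × 4.5 hr = 76.5 mL → 76.5 mL × 3.355705 mcg/mL = 256.7114 mcg
Stage 3: 27.6 mL/hr × 1.1 hr = 30.36 mL → 30.36 mL × 3.355705 mcg/mL = 101.8792 mcg
Total = 252.4832 + 256.7114 + 101.8792 = 611.0738 mcg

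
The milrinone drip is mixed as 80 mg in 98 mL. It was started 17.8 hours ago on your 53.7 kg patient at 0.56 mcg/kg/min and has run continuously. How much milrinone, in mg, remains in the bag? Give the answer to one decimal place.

47.9 mg

Dose = 0.56 mcg/kg/min × 53.7 kg = 30.072 mcg/min
30.072 mcg/min × 60 min/hr = 1804.32 mcg/hr
Concentration = 80 mg ÷ 98 mL = 0.8163265 mg/mL = 816.3265 mcg/mL
Rate = 1804.32 mcg/hr ÷ 816.3265 mcg/mL = 2.210292 mL/hr
Volume infused = 2.210292 mL/hr × 17.8 hr = 39.3432 mL
Volume remaining = 98 − 39.3432 = 58.6568 mL
Drug remaining = 58.6568 mL × 816.3265 mcg/mL = 47883.1 mcg = 47.8831 mg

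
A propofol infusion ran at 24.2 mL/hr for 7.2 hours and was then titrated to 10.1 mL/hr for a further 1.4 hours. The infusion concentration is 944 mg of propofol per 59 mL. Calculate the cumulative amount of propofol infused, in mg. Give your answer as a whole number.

3014 mg

Concentration = 944 mg ÷ 59 mL = 16 mg/mL
Stage 1: 24.2 mL/hr × 7.2 hr = 174.24 mL → 174.24 mL × 16 mg/mL = 2787.84 mg
Stage 2: 10.1 mL/hr × 1.4 hr = 14.14 mL → 14.14 mL × 16 mg/mL = 226.24 mg
Total = 2787.84 + 226.24 = 3014.08 mg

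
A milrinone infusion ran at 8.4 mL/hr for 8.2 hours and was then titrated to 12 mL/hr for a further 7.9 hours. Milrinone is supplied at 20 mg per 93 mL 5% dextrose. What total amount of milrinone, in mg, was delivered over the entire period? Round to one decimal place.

Concentration = 20 mg ÷ 93 mL = 0.2150538 mg/mL
Stage 1: 8.4 mL/hr × 8.2 hr = 68.88 mL → 68.88 mL × 0.2150538 mg/mL = 14.8129 mg
Stage 2: 12 mL/hr × 7.9 hr = 94.8 mL → 94.8 mL × 0.2150538 mg/mL = 20.3871 mg
Total = 14.8129 + 20.3871 = 35.2 mg

35.2 mg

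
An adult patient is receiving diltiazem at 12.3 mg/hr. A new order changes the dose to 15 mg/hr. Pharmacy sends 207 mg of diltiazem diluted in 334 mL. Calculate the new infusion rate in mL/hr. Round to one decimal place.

Concentration = 207 mg ÷ 334 mL = 0.6197605 mg/mL
Rate = 15 mg/hr ÷ 0.6197605 mg/mL = 24.2029 mL/hr

24.2 mL/hr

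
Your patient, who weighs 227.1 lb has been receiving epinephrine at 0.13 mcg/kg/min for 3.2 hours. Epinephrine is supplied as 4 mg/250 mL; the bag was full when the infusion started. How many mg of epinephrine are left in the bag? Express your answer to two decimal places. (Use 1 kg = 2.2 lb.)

1.42 mg

Weight = 227.1 lb ÷ 2.2 lb/kg = 103.2273 kg
Dose = 0.13 mcg/kg/min × 103.2273 kg = 13.41955 mcg/min
13.41955 mcg/min × 60 min/hr = 805.1727 mcg/hr
Concentration = 4 mg ÷ 250 mL = 0.016 mg/mL = 16 mcg/mL
Rate = 805.1727 mcg/hr ÷ 16 mcg/mL = 50.3233 mL/hr
Volume infused = 50.3233 mL/hr × 3.2 hr = 161.0345 mL
Volume remaining = 250 − 161.0345 = 88.96545 mL
Drug remaining = 88.96545 mL × 16 mcg/mL = 1423.447 mcg = 1.423447 mg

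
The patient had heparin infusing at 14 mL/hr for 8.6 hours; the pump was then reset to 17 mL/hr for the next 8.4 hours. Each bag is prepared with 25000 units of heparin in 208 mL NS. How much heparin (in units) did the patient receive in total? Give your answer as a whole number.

31635 units

Concentration = 25000 units ÷ 208 mL = 120.1923 units/mL
Stage 1: 14 mL/hr × 8.6 hr = 120.4 mL → 120.4 mL × 120.1923 units/mL = 14471.15 units
Stage 2: 17 mL/hr × 8.4 hr = 142.8 mL → 142.8 mL × 120.1923 units/mL = 17163.46 units
Total = 14471.15 + 17163.46 = 31634.62 units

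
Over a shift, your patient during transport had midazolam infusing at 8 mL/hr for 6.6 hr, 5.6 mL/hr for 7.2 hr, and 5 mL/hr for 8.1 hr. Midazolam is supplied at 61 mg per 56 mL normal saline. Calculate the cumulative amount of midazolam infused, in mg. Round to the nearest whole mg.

Concentration = 61 mg ÷ 56 mL = 1.089286 mg/mL
Stage 1: 8 mL/hr × 6.6 hr = 52.8 mL → 52.8 mL × 1.089286 mg/mL = 57.51429 mg
Stage 2: 5.6 mL/hr × 7.2 hr = 40.32 mL → 40.32 mL × 1.089286 mg/mL = 43.92 mg
Stage 3: 5 mL/hr × 8.1 hr = 40.5 mL → 40.5 mL × 1.089286 mg/mL = 44.11607 mg
Total = 57.51429 + 43.92 + 44.11607 = 145.5504 mg

146 mg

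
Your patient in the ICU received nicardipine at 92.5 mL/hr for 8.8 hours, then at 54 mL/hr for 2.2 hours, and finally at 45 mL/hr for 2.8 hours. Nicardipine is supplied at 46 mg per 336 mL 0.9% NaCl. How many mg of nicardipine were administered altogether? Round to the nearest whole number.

145 mg

Concentration = 46 mg ÷ 336 mL = 0.1369048 mg/mL
Stage 1: 92.5 mL/hr × 8.8 hr = 814 mL → 814 mL × 0.1369048 mg/mL = 111.4405 mg
Stage 2: 54 mL/hr × 2.2 hr = 118.8 mL → 118.8 mL × 0.1369048 mg/mL = 16.26429 mg
Stage 3: 45 mL/hr × 2.8 hr = 126 mL → 126 mL × 0.1369048 mg/mL = 17.25 mg
Total = 111.4405 + 16.26429 + 17.25 = 144.9548 mg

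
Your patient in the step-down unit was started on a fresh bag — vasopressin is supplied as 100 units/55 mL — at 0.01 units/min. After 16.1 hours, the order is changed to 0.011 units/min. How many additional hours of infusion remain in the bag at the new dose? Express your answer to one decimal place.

Initial rate:
0.01 units/min × 60 min/hr = 0.6 units/hr
Concentration = 100 units ÷ 55 mL = 1.818182 units/mL
Rate = 0.6 units/hr ÷ 1.818182 units/mL = 0.33 mL/hr
Volume infused so far = 0.33 mL/hr × 16.1 hr = 5.313 mL
Volume remaining = 55 − 5.313 = 49.687 mL
New rate:
0.011 units/min × 60 min/hr = 0.66 units/hr
Rate = 0.66 units/hr ÷ 1.818182 units/mL = 0.363 mL/hr
Time remaining = 49.687 mL ÷ 0.363 mL/hr = 136.8788 hr

136.9 hours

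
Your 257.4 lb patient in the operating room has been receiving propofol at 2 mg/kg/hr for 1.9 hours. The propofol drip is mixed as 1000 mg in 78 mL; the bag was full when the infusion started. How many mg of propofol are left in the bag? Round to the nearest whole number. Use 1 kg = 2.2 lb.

Weight = 257.4 lb ÷ 2.2 lb/kg = 117 kg
Dose = 2 mg/kg/hr × 117 kg = 234 mg/hr
Concentration = 1000 mg ÷ 78 mL = 12.82051 mg/mL
Rate = 234 mg/hr ÷ 12.82051 mg/mL = 18.252 mL/hr
Volume infused = 18.252 mL/hr × 1.9 hr = 34.6788 mL
Volume remaining = 78 − 34.6788 = 43.3212 mL
Drug remaining = 43.3212 mL × 12.82051 mg/mL = 555.4 mg

555 mg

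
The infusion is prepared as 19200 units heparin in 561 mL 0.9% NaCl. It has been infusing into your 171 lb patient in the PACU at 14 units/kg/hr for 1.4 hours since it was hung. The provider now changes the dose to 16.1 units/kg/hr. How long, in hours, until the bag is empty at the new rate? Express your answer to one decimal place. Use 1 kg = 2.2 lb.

14.1 hours

Initial rate:
Weight = 171 lb ÷ 2.2 lb/kg = 77.72727 kg
Dose = 14 units/kg/hr × 77.72727 kg = 1088.182 units/hr
Concentration = 19200 units ÷ 561 mL = 34.2246 units/mL
Rate = 1088.182 units/hr ÷ 34.2246 units/mL = 31.79531 mL/hr
Volume infused so far = 31.79531 mL/hr × 1.4 hr = 44.51344 mL
Volume remaining = 561 − 44.51344 = 516.4866 mL
New rate:
Dose = 16.1 units/kg/hr × 77.72727 kg = 1251.409 units/hr
Rate = 1251.409 units/hr ÷ 34.2246 units/mL = 36.56461 mL/hr
Time remaining = 516.4866 mL ÷ 36.56461 mL/hr = 14.12531 hr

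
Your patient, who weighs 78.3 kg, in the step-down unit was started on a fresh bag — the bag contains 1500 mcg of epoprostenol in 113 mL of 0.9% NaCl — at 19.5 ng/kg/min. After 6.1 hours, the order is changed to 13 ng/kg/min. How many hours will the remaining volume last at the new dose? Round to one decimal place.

15.4 hours

Initial rate:
Dose = 19.5 ng/kg/min × 78.3 kg = 1526.85 ng/min
1526.85 ng/min × 60 min/hr = 91611 ng/hr
Concentration = 1500 mcg ÷ 113 mL = 13.27434 mcg/mL = 13274.34 ng/mL
Rate = 91611 ng/hr ÷ 13274.34 ng/mL = 6.901362 mL/hr
Volume infused so far = 6.901362 mL/hr × 6.1 hr = 42.09831 mL
Volume remaining = 113 − 42.09831 = 70.90169 mL
New rate:
Dose = 13 ng/kg/min × 78.3 kg = 1017.9 ng/min
1017.9 ng/min × 60 min/hr = 61074 ng/hr
Rate = 61074 ng/hr ÷ 13274.34 ng/mL = 4.600908 mL/hr
Time remaining = 70.90169 mL ÷ 4.600908 mL/hr = 15.41037 hr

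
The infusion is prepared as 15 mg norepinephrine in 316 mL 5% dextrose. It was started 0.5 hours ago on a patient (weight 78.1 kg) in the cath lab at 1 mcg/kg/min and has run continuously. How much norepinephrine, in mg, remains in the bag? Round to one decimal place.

12.7 mg

Dose = 1 mcg/kg/min × 78.1 kg = 78.1 mcg/min
78.1 mcg/min × 60 min/hr = 4686 mcg/hr
Concentration = 15 mg ÷ 316 mL = 0.04746835 mg/mL = 47.46835 mcg/mL
Rate = 4686 mcg/hr ÷ 47.46835 mcg/mL = 98.7184 mL/hr
Volume infused = 98.7184 mL/hr × 0.5 hr = 49.3592 mL
Volume remaining = 316 − 49.3592 = 266.6408 mL
Drug remaining = 266.6408 mL × 47.46835 mcg/mL = 12657 mcg = 12.657 mg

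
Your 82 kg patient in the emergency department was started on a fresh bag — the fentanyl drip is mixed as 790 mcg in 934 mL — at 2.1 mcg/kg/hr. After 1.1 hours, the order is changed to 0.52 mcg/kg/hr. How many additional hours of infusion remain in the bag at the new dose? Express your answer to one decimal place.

14.1 hours

Initial rate:
Dose = 2.1 mcg/kg/hr × 82 kg = 172.2 mcg/hr
Concentration = 790 mcg ÷ 934 mL = 0.8458244 mcg/mL
Rate = 172.2 mcg/hr ÷ 0.8458244 mcg/mL = 203.5884 mL/hr
Volume infused so far = 203.5884 mL/hr × 1.1 hr = 223.9472 mL
Volume remaining = 934 − 223.9472 = 710.0528 mL
New rate:
Dose = 0.52 mcg/kg/hr × 82 kg = 42.64 mcg/hr
Rate = 42.64 mcg/hr ÷ 0.8458244 mcg/mL = 50.41235 mL/hr
Time remaining = 710.0528 mL ÷ 50.41235 mL/hr = 14.0849 hr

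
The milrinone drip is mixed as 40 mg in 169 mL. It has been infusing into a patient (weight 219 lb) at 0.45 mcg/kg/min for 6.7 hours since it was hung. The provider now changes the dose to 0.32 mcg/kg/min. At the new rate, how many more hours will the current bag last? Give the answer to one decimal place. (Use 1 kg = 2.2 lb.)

11.5 hours

Initial rate:
Weight = 219 lb ÷ 2.2 lb/kg = 99.54545 kg
Dose = 0.45 mcg/kg/min × 99.54545 kg = 44.79545 mcg/min
44.79545 mcg/min × 60 min/hr = 2687.727 mcg/hr
Concentration = 40 mg ÷ 169 mL = 0.2366864 mg/mL = 236.6864 mcg/mL
Rate = 2687.727 mcg/hr ÷ 236.6864 mcg/mL = 11.35565 mL/hr
Volume infused so far = 11.35565 mL/hr × 6.7 hr = 76.08284 mL
Volume remaining = 169 − 76.08284 = 92.91716 mL
New rate:
Dose = 0.32 mcg/kg/min × 99.54545 kg = 31.85455 mcg/min
31.85455 mcg/min × 60 min/hr = 1911.273 mcg/hr
Rate = 1911.273 mcg/hr ÷ 236.6864 mcg/mL = 8.075127 mL/hr
Time remaining = 92.91716 mL ÷ 8.075127 mL/hr = 11.50659 hr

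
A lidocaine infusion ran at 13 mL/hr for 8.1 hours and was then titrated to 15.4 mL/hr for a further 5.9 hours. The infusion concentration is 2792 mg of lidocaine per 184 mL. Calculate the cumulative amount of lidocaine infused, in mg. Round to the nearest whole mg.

Concentration = 2792 mg ÷ 184 mL = 15.17391 mg/mL
Stage 1: 13 mL/hr × 8.1 hr = 105.3 mL → 105.3 mL × 15.17391 mg/mL = 1597.813 mg
Stage 2: 15.4 mL/hr × 5.9 hr = 90.86 mL → 90.86 mL × 15.17391 mg/mL = 1378.702 mg
Total = 1597.813 + 1378.702 = 2976.515 mg

2977 mg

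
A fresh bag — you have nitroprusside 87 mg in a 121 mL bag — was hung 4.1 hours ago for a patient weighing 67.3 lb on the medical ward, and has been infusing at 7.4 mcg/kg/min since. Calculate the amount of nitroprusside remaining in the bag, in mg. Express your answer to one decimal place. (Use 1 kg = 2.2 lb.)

Weight = 67.3 lb ÷ 2.2 lb/kg = 30.59091 kg
Dose = 7.4 mcg/kg/min × 30.59091 kg = 226.3727 mcg/min
226.3727 mcg/min × 60 min/hr = 13582.36 mcg/hr
Concentration = 87 mg ÷ 121 mL = 0.7190083 mg/mL = 719.0083 mcg/mL
Rate = 13582.36 mcg/hr ÷ 719.0083 mcg/mL = 18.89041 mL/hr
Volume infused = 18.89041 mL/hr × 4.1 hr = 77.4507 mL
Volume remaining = 121 − 77.4507 = 43.5493 mL
Drug remaining = 43.5493 mL × 719.0083 mcg/mL = 31312.31 mcg = 31.31231 mg

31.3 mg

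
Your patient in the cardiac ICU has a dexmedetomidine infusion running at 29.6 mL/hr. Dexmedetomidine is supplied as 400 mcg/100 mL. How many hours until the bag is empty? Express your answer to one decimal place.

3.4 hours

Duration = 100 mL ÷ 29.6 mL/hr = 3.378378 hr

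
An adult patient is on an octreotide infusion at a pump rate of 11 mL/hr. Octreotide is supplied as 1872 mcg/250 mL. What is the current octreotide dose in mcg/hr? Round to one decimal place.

82.4 mcg/hr

Concentration = 1872 mcg ÷ 250 mL = 7.488 mcg/mL
Drug rate = 11 mL/hr × 7.488 mcg/mL = 82.368 mcg/hr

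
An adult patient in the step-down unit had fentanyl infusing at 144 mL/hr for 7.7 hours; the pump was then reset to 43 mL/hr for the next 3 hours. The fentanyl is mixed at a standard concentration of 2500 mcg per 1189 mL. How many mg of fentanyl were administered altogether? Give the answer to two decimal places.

Concentration = 2500 mcg ÷ 1189 mL = 2.102607 mcg/mL
Stage 1: 144 mL/hr × 7.7 hr = 1108.8 mL → 1108.8 mL × 2.102607 mcg/mL = 2331.371 mcg
Stage 2: 43 mL/hr × 3 hr = 129 mL → 129 mL × 2.102607 mcg/mL = 271.2363 mcg
Total = 2331.371 + 271.2363 = 2602.607 mcg = 2.602607 mg

2.60 mg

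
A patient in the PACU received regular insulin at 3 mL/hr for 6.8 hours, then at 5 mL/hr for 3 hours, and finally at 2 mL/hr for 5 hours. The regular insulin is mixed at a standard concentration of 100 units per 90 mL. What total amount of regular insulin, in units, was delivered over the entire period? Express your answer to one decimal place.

Concentration = 100 units ÷ 90 mL = 1.111111 units/mL
Stage 1: 3 mL/hr × 6.8 hr = 20.4 mL → 20.4 mL × 1.111111 units/mL = 22.66667 units
Stage 2: 5 mL/hr × 3 hr = 15 mL → 15 mL × 1.111111 units/mL = 16.66667 units
Stage 3: 2 mL/hr × 5 hr = 10 mL → 10 mL × 1.111111 units/mL = 11.11111 units
Total = 22.66667 + 16.66667 + 11.11111 = 50.44444 units

50.4 units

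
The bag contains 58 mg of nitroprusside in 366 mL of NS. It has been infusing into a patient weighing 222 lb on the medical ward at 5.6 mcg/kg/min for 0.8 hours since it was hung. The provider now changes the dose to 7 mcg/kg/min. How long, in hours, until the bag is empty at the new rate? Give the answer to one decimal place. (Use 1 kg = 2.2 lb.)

Initial rate:
Weight = 222 lb ÷ 2.2 lb/kg = 100.9091 kg
Dose = 5.6 mcg/kg/min × 100.9091 kg = 565.0909 mcg/min
565.0909 mcg/min × 60 min/hr = 33905.45 mcg/hr
Concentration = 58 mg ÷ 366 mL = 0.1584699 mg/mL = 158.4699 mcg/mL
Rate = 33905.45 mcg/hr ÷ 158.4699 mcg/mL = 213.9551 mL/hr
Volume infused so far = 213.9551 mL/hr × 0.8 hr = 171.1641 mL
Volume remaining = 366 − 171.1641 = 194.8359 mL
New rate:
Dose = 7 mcg/kg/min × 100.9091 kg = 706.3636 mcg/min
706.3636 mcg/min × 60 min/hr = 42381.82 mcg/hr
Rate = 42381.82 mcg/hr ÷ 158.4699 mcg/mL = 267.4439 mL/hr
Time remaining = 194.8359 mL ÷ 267.4439 mL/hr = 0.7285114 hr

0.7 hours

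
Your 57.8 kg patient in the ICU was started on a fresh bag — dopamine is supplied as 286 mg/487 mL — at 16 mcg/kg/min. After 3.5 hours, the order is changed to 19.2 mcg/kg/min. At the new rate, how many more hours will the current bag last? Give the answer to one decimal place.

Initial rate:
Dose = 16 mcg/kg/min × 57.8 kg = 924.8 mcg/min
924.8 mcg/min × 60 min/hr = 55488 mcg/hr
Concentration = 286 mg ÷ 487 mL = 0.587269 mg/mL = 587.269 mcg/mL
Rate = 55488 mcg/hr ÷ 587.269 mcg/mL = 94.48481 mL/hr
Volume infused so far = 94.48481 mL/hr × 3.5 hr = 330.6968 mL
Volume remaining = 487 − 330.6968 = 156.3032 mL
New rate:
Dose = 19.2 mcg/kg/min × 57.8 kg = 1109.76 mcg/min
1109.76 mcg/min × 60 min/hr = 66585.6 mcg/hr
Rate = 66585.6 mcg/hr ÷ 587.269 mcg/mL = 113.3818 mL/hr
Time remaining = 156.3032 mL ÷ 113.3818 mL/hr = 1.378556 hr

1.4 hours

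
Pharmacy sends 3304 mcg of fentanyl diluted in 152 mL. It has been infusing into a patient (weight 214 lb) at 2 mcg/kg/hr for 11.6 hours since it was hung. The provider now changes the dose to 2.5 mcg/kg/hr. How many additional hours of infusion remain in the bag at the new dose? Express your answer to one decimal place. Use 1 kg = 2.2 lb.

4.3 hours

Initial rate:
Weight = 214 lb ÷ 2.2 lb/kg = 97.27273 kg
Dose = 2 mcg/kg/hr × 97.27273 kg = 194.5455 mcg/hr
Concentration = 3304 mcg ÷ 152 mL = 21.73684 mcg/mL
Rate = 194.5455 mcg/hr ÷ 21.73684 mcg/mL = 8.950033 mL/hr
Volume infused so far = 8.950033 mL/hr × 11.6 hr = 103.8204 mL
Volume remaining = 152 − 103.8204 = 48.17962 mL
New rate:
Dose = 2.5 mcg/kg/hr × 97.27273 kg = 243.1818 mcg/hr
Rate = 243.1818 mcg/hr ÷ 21.73684 mcg/mL = 11.18754 mL/hr
Time remaining = 48.17962 mL ÷ 11.18754 mL/hr = 4.306542 hr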